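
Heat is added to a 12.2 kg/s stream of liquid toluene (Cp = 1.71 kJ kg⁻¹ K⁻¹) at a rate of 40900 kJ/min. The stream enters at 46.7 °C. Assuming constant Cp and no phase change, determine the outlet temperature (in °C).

Q = 40900 kJ/min = 681.67 kJ/s
ΔT = Q/(ṁ·Cp) = 681.67/(12.2×1.71) = 32.675 K
T_out = 46.7 + 32.675 = 79.375 °C

T_out = 79.4 °C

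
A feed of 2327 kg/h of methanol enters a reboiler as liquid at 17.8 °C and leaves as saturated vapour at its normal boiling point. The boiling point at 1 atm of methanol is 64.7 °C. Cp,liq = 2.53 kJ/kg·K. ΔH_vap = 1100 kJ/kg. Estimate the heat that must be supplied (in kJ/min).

Q = 47300 kJ/min

liquid 17.8→64.7 °C: 118.66 kJ/kg
vaporisation at 64.7 °C: 1100 kJ/kg
Δh = 118.66 + 1100 = 1218.7 kJ/kg
Q = ṁ·Δh = 2327 kg/h × 1218.7 kJ/kg = 2.8358e+06 kJ/h
|Q| = 787.73 kW = 47264 kJ/min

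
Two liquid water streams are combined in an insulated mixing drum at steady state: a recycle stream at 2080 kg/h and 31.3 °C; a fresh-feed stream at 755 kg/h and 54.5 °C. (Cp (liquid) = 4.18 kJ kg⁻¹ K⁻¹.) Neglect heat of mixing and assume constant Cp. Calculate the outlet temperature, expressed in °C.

T_out = 37.5 °C

Adiabatic, steady state ⇒ Σ ṁᵢCp,ᵢ(T_out − Tᵢ) = 0
T_out = Σ ṁᵢCp,ᵢTᵢ / Σ ṁᵢCp,ᵢ
      = 444130 / 11850 = 37.478 °C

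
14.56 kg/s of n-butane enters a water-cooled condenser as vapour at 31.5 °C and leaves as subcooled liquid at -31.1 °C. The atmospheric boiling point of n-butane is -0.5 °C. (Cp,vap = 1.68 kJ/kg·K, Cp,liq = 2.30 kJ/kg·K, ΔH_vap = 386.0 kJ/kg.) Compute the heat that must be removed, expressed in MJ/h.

vapour 31.5→-0.5 °C: -53.76 kJ/kg
condensation at -0.5 °C: -386 kJ/kg
liquid -0.5→-31.1 °C: -70.38 kJ/kg
Δh = -53.76 + -386 + -70.38 = -510.14 kJ/kg
Q = ṁ·Δh = 14.56 kg/s × -510.14 kJ/kg = -7427.6 kJ/s
|Q| = 7427.6 kW = 26739 MJ/h

Q_c = 26700 MJ/h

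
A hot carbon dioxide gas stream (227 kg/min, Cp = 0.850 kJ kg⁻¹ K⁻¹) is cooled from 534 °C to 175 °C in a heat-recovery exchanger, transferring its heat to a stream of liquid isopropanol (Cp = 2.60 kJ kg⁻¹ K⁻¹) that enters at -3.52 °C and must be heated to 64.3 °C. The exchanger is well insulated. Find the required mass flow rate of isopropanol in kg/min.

Heat released by hot stream: Q = 227 × 0.850 × (534 − 175) = 69269 kJ/min
Energy balance on cold side (adiabatic exchanger): Q = ṁ_c·Cp_c·(T_c,out − T_c,in)
ṁ_c = 69269 / [2.60 × (64.3 − -3.52)] = 392.83 kg/min

ṁ_c = 393 kg/min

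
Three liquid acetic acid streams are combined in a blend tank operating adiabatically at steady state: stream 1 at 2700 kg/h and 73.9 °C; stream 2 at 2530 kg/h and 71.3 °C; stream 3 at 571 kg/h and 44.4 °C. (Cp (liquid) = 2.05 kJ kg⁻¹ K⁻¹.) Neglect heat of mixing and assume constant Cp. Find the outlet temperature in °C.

Energy balance with Q = 0: Σ ṁᵢCp,ᵢ(T_out − Tᵢ) = 0
Σ ṁᵢCp,ᵢTᵢ = 2700×2.05×73.9 + 2530×2.05×71.3 + 571×2.05×44.4 = 830810
Σ ṁᵢCp,ᵢ = 2700×2.05 + 2530×2.05 + 571×2.05 = 11892
T_out = 830810 / 11892 = 69.862 °C

T_out = 69.9 °C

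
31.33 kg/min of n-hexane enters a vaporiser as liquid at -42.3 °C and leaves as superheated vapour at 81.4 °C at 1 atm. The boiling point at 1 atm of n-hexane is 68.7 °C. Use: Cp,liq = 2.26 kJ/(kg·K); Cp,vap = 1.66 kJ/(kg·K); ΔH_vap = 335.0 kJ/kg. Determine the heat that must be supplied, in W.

Q = 317000 W

liquid -42.3→68.7 °C: 250.86 kJ/kg
vaporisation at 68.7 °C: 335 kJ/kg
vapour 68.7→81.4 °C: 21.082 kJ/kg
Δh = 250.86 + 335 + 21.082 = 606.94 kJ/kg
Q = ṁ·Δh = 31.33 kg/min × 606.94 kJ/kg = 19015 kJ/min
|Q| = 316.92 kW = 316920 W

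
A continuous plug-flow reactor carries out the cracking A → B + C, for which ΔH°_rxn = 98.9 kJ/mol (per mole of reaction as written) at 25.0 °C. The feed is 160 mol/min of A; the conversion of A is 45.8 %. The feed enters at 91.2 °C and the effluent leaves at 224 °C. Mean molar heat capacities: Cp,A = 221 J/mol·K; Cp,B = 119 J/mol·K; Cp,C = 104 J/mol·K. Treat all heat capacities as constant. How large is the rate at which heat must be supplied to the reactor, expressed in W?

Q_in = 200000 W

Extent of reaction ξ = 0.458 × 160 = 73.28 mol/min
Reaction term: ξ·ΔH°_rxn = 73.28 × 98.9 = 7247.4 kJ/min
Sensible, feed 91.2→25 °C: -2340.8 kJ/min
Outlet flows (mol/min): A 86.72, B 73.28, C 73.28
Sensible, products 25→224 °C: 7065.8 kJ/min
Q = ΔH = 11972 kJ/min = 199.54 kW
Heat supplied = 199540 W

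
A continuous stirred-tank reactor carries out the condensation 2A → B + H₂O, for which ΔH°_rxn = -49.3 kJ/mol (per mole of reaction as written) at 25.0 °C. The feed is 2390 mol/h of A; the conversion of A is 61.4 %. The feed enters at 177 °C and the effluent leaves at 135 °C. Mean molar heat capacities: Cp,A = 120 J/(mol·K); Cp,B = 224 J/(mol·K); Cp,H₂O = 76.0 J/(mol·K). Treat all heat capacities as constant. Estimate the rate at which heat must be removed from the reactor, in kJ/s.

Q_out = 12.0 kJ/s

Extent of reaction ξ = 0.614 × 2390 / 2 = 733.73 mol/h
Reaction term: ξ·ΔH°_rxn = 733.73 × -49.3 = -36173 kJ/h
Sensible, feed 177→25 °C: -43594 kJ/h
Outlet flows (mol/h): A 922.54, B 733.73, H₂O 733.73
Sensible, products 25→135 °C: 36391 kJ/h
Q = ΔH = -43376 kJ/h = -12.049 kW
Heat removed = 12.049 kJ/s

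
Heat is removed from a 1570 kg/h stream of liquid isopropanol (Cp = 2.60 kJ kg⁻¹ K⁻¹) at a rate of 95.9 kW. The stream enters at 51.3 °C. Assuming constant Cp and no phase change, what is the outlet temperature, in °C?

T_out = -33.3 °C

Q = 95.9 kW = 345240 kJ/h
ΔT = Q/(ṁ·Cp) = 345240/(1570×2.60) = 84.576 K
T_out = 51.3 − 84.576 = -33.276 °C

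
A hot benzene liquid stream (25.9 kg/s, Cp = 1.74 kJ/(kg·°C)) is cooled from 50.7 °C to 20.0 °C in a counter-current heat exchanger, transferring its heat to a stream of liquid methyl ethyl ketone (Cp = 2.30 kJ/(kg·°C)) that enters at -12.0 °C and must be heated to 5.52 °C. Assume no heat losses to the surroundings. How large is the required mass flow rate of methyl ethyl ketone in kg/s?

ṁ_c = 34.3 kg/s

Heat released by hot stream: Q = 25.9 × 1.74 × (50.7 − 20.0) = 1383.5 kJ/s
Energy balance on cold side (adiabatic exchanger): Q = ṁ_c·Cp_c·(T_c,out − T_c,in)
ṁ_c = 1383.5 / [2.30 × (5.52 − -12.0)] = 34.334 kg/s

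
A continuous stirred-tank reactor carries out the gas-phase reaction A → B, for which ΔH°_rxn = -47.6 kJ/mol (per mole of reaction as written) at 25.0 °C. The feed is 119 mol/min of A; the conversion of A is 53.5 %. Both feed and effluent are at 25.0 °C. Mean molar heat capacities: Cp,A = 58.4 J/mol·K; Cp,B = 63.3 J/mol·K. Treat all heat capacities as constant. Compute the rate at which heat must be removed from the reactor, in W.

Q_out = 50500 W

Extent of reaction ξ = 0.535 × 119 = 63.665 mol/min
Reaction term: ξ·ΔH°_rxn = 63.665 × -47.6 = -3030.5 kJ/min
Q = ΔH = -3030.5 kJ/min = -50.508 kW
Heat removed = 50508 W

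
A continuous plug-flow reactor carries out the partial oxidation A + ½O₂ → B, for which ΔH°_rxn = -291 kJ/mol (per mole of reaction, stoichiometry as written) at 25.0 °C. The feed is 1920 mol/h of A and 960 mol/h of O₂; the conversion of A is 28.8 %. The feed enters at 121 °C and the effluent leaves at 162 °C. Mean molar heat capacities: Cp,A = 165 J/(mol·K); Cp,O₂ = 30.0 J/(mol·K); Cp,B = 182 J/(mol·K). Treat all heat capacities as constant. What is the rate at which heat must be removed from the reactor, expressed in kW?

Q_out = 40.7 kW

Extent of reaction ξ = 0.288 × 1920 = 552.96 mol/h
Reaction term: ξ·ΔH°_rxn = 552.96 × -291 = -160910 kJ/h
Sensible, feed 121→25 °C: -33178 kJ/h
Outlet flows (mol/h): A 1367, O₂ 683.52, B 552.96
Sensible, products 25→162 °C: 47499 kJ/h
Q = ΔH = -146590 kJ/h = -40.72 kW
Heat removed = 40.72 kW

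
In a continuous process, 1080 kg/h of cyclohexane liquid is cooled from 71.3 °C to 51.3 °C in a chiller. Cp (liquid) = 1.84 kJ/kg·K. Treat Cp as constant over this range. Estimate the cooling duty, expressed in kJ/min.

Q = ṁ·Cp·ΔT = 1080 × 1.84 × (51.3 − 71.3) = -39744 kJ/h
Converting: 39744 / 3600 s = 11.04 kW
Cooling duty = 662.4 kJ/min

Q_c = 662 kJ/min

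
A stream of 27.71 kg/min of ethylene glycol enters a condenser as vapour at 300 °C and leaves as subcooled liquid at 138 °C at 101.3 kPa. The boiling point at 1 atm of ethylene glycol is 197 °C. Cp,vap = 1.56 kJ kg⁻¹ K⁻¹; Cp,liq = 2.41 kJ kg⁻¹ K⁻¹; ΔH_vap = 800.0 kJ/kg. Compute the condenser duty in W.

vapour 300→197 °C: -160.68 kJ/kg
condensation at 197 °C: -800 kJ/kg
liquid 197→138 °C: -142.19 kJ/kg
Δh = -160.68 + -800 + -142.19 = -1102.9 kJ/kg
Q = ṁ·Δh = 27.71 kg/min × -1102.9 kJ/kg = -30561 kJ/min
|Q| = 509.34 kW = 509340 W

Q_c = 509000 W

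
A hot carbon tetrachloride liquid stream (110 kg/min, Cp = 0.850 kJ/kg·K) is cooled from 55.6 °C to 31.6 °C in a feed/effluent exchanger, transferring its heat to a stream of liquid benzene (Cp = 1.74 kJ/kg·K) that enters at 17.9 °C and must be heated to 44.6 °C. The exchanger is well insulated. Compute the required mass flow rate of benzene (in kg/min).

Heat released by hot stream: Q = 110 × 0.850 × (55.6 − 31.6) = 2244 kJ/min
Energy balance on cold side (adiabatic exchanger): Q = ṁ_c·Cp_c·(T_c,out − T_c,in)
ṁ_c = 2244 / [1.74 × (44.6 − 17.9)] = 48.302 kg/min

ṁ_c = 48.3 kg/min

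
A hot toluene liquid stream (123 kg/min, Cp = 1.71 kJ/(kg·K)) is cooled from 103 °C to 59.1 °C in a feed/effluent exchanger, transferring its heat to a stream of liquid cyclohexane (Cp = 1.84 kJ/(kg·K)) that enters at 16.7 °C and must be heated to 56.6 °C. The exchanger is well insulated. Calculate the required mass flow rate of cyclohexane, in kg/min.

Heat released by hot stream: Q = 123 × 1.71 × (103 − 59.1) = 9233.5 kJ/min
Energy balance on cold side (adiabatic exchanger): Q = ṁ_c·Cp_c·(T_c,out − T_c,in)
ṁ_c = 9233.5 / [1.84 × (56.6 − 16.7)] = 125.77 kg/min

ṁ_c = 126 kg/min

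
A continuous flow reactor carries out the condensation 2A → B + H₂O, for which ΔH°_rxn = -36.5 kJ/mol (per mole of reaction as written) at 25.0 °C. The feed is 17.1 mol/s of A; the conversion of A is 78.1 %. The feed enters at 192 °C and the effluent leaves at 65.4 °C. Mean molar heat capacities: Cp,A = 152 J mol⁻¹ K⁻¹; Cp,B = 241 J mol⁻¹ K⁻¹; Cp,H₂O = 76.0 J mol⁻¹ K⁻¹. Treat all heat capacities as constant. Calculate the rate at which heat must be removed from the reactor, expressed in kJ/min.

Q_out = 34200 kJ/min

Extent of reaction ξ = 0.781 × 17.1 / 2 = 6.6776 mol/s
Reaction term: ξ·ΔH°_rxn = 6.6776 × -36.5 = -243.73 kJ/s
Sensible, feed 192→25 °C: -434.07 kJ/s
Outlet flows (mol/s): A 3.7449, B 6.6776, H₂O 6.6776
Sensible, products 25→65.4 °C: 108.51 kJ/s
Q = ΔH = -569.28 kJ/s = -569.28 kW
Heat removed = 34157 kJ/min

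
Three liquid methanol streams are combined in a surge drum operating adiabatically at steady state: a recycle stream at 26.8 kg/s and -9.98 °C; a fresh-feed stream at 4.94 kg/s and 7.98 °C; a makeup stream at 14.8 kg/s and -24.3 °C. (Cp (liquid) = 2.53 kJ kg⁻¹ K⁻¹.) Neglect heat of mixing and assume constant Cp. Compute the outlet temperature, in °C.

T_out = -12.6 °C

No heat crosses the boundary, so H_out = H_in.
T_out = Σ ṁᵢCp,ᵢTᵢ / Σ ṁᵢCp,ᵢ
      = -1486.8 / 117.75 = -12.627 °C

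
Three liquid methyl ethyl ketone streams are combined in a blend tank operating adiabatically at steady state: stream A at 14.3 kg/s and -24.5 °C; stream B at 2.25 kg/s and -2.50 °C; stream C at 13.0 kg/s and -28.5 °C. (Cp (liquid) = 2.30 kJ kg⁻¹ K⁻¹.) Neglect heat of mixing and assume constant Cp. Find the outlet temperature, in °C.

T_out = -24.6 °C

Energy balance with Q = 0: Σ ṁᵢCp,ᵢ(T_out − Tᵢ) = 0
Σ ṁᵢCp,ᵢTᵢ = 14.3×2.30×-24.5 + 2.25×2.30×-2.50 + 13.0×2.30×-28.5 = -1670.9
Σ ṁᵢCp,ᵢ = 14.3×2.30 + 2.25×2.30 + 13.0×2.30 = 67.965
T_out = -1670.9 / 67.965 = -24.585 °C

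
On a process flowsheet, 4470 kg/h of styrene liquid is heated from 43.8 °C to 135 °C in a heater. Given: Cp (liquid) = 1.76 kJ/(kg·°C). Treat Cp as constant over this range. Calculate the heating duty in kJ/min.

Q = ṁ·Cp·ΔT = 4470 × 1.76 × (135 − 43.8) = 717490 kJ/h
Converting: 717490 / 3600 s = 199.3 kW
Heating duty = 11958 kJ/min

Q = 12000 kJ/min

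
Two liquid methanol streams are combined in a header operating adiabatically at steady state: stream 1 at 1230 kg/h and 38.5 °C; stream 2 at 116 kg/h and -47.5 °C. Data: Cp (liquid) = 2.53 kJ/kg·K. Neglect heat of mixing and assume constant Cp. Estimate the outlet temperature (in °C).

T_out = 31.1 °C

No heat crosses the boundary, so H_out = H_in.
Σ ṁᵢCp,ᵢTᵢ = 1230×2.53×38.5 + 116×2.53×-47.5 = 105870
Σ ṁᵢCp,ᵢ = 1230×2.53 + 116×2.53 = 3405.4
T_out = 105870 / 3405.4 = 31.088 °C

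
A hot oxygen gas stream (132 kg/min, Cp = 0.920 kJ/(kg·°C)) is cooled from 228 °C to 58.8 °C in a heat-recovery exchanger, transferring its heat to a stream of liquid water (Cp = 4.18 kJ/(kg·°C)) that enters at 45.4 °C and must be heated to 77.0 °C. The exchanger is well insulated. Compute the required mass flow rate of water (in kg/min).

ṁ_c = 156 kg/min

Heat released by hot stream: Q = 132 × 0.920 × (228 − 58.8) = 20548 kJ/min
Energy balance on cold side (adiabatic exchanger): Q = ṁ_c·Cp_c·(T_c,out − T_c,in)
ṁ_c = 20548 / [4.18 × (77.0 − 45.4)] = 155.56 kg/min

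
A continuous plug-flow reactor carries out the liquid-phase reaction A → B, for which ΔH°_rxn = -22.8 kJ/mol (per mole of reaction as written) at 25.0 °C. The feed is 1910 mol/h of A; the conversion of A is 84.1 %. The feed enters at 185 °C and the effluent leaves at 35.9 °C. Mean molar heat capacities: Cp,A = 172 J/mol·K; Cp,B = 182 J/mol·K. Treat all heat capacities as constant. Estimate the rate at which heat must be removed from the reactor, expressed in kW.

Q_out = 23.7 kW

Extent of reaction ξ = 0.841 × 1910 = 1606.3 mol/h
Reaction term: ξ·ΔH°_rxn = 1606.3 × -22.8 = -36624 kJ/h
Sensible, feed 185→25 °C: -52563 kJ/h
Outlet flows (mol/h): A 303.69, B 1606.3
Sensible, products 25→35.9 °C: 3756 kJ/h
Q = ΔH = -85431 kJ/h = -23.731 kW
Heat removed = 23.731 kW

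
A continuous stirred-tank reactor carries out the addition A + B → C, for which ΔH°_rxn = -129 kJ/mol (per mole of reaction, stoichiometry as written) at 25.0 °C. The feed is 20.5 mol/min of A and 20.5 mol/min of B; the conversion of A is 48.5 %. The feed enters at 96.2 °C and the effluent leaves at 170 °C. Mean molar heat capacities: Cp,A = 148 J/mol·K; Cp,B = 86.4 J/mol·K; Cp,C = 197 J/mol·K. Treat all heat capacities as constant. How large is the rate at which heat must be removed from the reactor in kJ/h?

Q_out = 58900 kJ/h

Extent of reaction ξ = 0.485 × 20.5 = 9.9425 mol/min
Reaction term: ξ·ΔH°_rxn = 9.9425 × -129 = -1282.6 kJ/min
Sensible, feed 96.2→25 °C: -342.13 kJ/min
Outlet flows (mol/min): A 10.558, B 10.558, C 9.9425
Sensible, products 25→170 °C: 642.84 kJ/min
Q = ΔH = -981.88 kJ/min = -16.365 kW
Heat removed = 58913 kJ/h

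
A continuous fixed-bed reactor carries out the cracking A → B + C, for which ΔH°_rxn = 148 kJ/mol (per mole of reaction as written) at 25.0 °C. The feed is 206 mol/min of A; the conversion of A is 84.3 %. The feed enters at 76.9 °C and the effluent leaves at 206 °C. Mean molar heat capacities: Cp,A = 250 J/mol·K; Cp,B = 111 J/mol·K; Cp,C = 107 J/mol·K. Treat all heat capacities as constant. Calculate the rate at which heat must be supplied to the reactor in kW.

Q_in = 522 kW

Extent of reaction ξ = 0.843 × 206 = 173.66 mol/min
Reaction term: ξ·ΔH°_rxn = 173.66 × 148 = 25701 kJ/min
Sensible, feed 76.9→25 °C: -2672.9 kJ/min
Outlet flows (mol/min): A 32.342, B 173.66, C 173.66
Sensible, products 25→206 °C: 8315.7 kJ/min
Q = ΔH = 31344 kJ/min = 522.4 kW
Heat supplied = 522.4 kW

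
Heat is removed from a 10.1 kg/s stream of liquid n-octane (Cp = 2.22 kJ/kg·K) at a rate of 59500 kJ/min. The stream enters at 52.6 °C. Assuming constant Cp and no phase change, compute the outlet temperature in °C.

Q = 59500 kJ/min = 991.67 kJ/s
ΔT = Q/(ṁ·Cp) = 991.67/(10.1×2.22) = 44.227 K
T_out = 52.6 − 44.227 = 8.3726 °C

T_out = 8.37 °C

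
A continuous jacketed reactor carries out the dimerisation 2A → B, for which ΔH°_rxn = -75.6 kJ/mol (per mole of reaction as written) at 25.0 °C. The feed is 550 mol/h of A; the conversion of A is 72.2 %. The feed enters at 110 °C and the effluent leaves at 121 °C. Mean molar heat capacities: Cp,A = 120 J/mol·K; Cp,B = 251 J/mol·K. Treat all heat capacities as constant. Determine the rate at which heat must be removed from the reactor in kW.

Extent of reaction ξ = 0.722 × 550 / 2 = 198.55 mol/h
Reaction term: ξ·ΔH°_rxn = 198.55 × -75.6 = -15010 kJ/h
Sensible, feed 110→25 °C: -5610 kJ/h
Outlet flows (mol/h): A 152.9, B 198.55
Sensible, products 25→121 °C: 6545.7 kJ/h
Q = ΔH = -14075 kJ/h = -3.9096 kW
Heat removed = 3.9096 kW

Q_out = 3.91 kW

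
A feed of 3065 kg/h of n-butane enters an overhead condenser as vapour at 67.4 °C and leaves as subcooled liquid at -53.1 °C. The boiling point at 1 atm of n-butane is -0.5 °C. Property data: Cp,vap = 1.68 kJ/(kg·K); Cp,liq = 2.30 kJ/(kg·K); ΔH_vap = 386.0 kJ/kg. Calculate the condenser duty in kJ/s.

Q_c = 529 kJ/s

vapour 67.4→-0.5 °C: -114.07 kJ/kg
condensation at -0.5 °C: -386 kJ/kg
liquid -0.5→-53.1 °C: -120.98 kJ/kg
Δh = -114.07 + -386 + -120.98 = -621.05 kJ/kg
Q = ṁ·Δh = 3065 kg/h × -621.05 kJ/kg = -1.9035e+06 kJ/h
|Q| = 528.76 kW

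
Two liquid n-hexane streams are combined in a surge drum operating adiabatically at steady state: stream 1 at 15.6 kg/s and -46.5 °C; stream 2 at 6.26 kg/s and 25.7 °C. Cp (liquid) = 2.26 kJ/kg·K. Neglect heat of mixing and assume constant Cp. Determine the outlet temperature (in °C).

Adiabatic, steady state ⇒ Σ ṁᵢCp,ᵢ(T_out − Tᵢ) = 0
Σ ṁᵢCp,ᵢTᵢ = 15.6×2.26×-46.5 + 6.26×2.26×25.7 = -1275.8
Σ ṁᵢCp,ᵢ = 15.6×2.26 + 6.26×2.26 = 49.404
T_out = -1275.8 / 49.404 = -25.824 °C

T_out = -25.8 °C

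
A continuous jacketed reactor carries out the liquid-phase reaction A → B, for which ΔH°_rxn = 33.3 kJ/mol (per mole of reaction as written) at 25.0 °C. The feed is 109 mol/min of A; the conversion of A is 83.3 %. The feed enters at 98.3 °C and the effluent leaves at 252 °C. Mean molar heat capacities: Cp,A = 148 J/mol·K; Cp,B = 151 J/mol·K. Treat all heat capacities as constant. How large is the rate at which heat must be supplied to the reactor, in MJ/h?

Extent of reaction ξ = 0.833 × 109 = 90.797 mol/min
Reaction term: ξ·ΔH°_rxn = 90.797 × 33.3 = 3023.5 kJ/min
Sensible, feed 98.3→25 °C: -1182.5 kJ/min
Outlet flows (mol/min): A 18.203, B 90.797
Sensible, products 25→252 °C: 3723.8 kJ/min
Q = ΔH = 5564.9 kJ/min = 92.748 kW
Heat supplied = 333.89 MJ/h

Q_in = 334 MJ/h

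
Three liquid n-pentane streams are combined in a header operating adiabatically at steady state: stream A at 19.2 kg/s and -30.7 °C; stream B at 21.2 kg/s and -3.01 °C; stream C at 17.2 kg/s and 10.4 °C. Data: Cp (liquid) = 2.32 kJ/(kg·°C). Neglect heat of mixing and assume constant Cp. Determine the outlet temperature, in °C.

T_out = -8.24 °C

Energy balance with Q = 0: Σ ṁᵢCp,ᵢ(T_out − Tᵢ) = 0
Σ ṁᵢCp,ᵢTᵢ = 19.2×2.32×-30.7 + 21.2×2.32×-3.01 + 17.2×2.32×10.4 = -1100.5
Σ ṁᵢCp,ᵢ = 19.2×2.32 + 21.2×2.32 + 17.2×2.32 = 133.63
T_out = -1100.5 / 133.63 = -8.2356 °C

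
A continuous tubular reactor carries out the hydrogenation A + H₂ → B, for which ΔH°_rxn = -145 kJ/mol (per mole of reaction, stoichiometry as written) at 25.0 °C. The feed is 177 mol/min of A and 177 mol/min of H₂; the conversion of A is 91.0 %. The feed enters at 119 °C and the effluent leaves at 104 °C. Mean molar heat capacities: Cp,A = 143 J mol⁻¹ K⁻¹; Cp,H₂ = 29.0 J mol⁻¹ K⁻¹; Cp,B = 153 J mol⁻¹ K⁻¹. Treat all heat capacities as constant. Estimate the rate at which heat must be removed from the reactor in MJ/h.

Extent of reaction ξ = 0.910 × 177 = 161.07 mol/min
Reaction term: ξ·ΔH°_rxn = 161.07 × -145 = -23355 kJ/min
Sensible, feed 119→25 °C: -2861.7 kJ/min
Outlet flows (mol/min): A 15.93, H₂ 15.93, B 161.07
Sensible, products 25→104 °C: 2163.3 kJ/min
Q = ΔH = -24054 kJ/min = -400.89 kW
Heat removed = 1443.2 MJ/h

Q_out = 1440 MJ/h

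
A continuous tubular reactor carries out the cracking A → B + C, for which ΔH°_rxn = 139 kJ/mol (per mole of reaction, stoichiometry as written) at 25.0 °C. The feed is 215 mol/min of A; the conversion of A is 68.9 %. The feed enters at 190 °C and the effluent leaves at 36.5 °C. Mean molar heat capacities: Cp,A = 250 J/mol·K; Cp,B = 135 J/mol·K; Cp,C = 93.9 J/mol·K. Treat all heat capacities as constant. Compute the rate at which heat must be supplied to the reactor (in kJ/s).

Q_in = 205 kJ/s

Extent of reaction ξ = 0.689 × 215 = 148.13 mol/min
Reaction term: ξ·ΔH°_rxn = 148.13 × 139 = 20591 kJ/min
Sensible, feed 190→25 °C: -8868.8 kJ/min
Outlet flows (mol/min): A 66.865, B 148.13, C 148.13
Sensible, products 25→36.5 °C: 582.18 kJ/min
Q = ΔH = 12304 kJ/min = 205.07 kW
Heat supplied = 205.07 kJ/s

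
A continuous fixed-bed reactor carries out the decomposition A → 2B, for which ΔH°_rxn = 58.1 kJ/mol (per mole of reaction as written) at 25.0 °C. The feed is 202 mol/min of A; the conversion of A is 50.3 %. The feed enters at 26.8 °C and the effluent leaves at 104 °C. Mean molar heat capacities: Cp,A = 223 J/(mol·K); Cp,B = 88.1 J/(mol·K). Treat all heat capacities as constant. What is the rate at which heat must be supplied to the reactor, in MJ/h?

Extent of reaction ξ = 0.503 × 202 = 101.61 mol/min
Reaction term: ξ·ΔH°_rxn = 101.61 × 58.1 = 5903.3 kJ/min
Sensible, feed 26.8→25 °C: -81.083 kJ/min
Outlet flows (mol/min): A 100.39, B 203.21
Sensible, products 25→104 °C: 3183 kJ/min
Q = ΔH = 9005.2 kJ/min = 150.09 kW
Heat supplied = 540.31 MJ/h

Q_in = 540 MJ/h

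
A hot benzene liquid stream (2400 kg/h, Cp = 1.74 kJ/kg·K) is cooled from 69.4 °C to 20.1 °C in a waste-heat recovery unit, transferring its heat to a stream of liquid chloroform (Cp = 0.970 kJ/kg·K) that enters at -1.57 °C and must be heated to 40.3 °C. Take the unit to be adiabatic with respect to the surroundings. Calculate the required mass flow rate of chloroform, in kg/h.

Heat released by hot stream: Q = 2400 × 1.74 × (69.4 − 20.1) = 205880 kJ/h
Energy balance on cold side (adiabatic exchanger): Q = ṁ_c·Cp_c·(T_c,out − T_c,in)
ṁ_c = 205880 / [0.970 × (40.3 − -1.57)] = 5069.1 kg/h

ṁ_c = 5070 kg/h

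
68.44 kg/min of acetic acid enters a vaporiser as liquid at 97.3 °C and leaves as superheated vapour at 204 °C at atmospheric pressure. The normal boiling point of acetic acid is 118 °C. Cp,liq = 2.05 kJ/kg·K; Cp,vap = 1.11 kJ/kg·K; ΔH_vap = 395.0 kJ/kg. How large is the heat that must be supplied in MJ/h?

liquid 97.3→118 °C: 42.435 kJ/kg
vaporisation at 118 °C: 395 kJ/kg
vapour 118→204 °C: 95.46 kJ/kg
Δh = 42.435 + 395 + 95.46 = 532.89 kJ/kg
Q = ṁ·Δh = 68.44 kg/min × 532.89 kJ/kg = 36471 kJ/min
|Q| = 607.86 kW = 2188.3 MJ/h

Q = 2190 MJ/h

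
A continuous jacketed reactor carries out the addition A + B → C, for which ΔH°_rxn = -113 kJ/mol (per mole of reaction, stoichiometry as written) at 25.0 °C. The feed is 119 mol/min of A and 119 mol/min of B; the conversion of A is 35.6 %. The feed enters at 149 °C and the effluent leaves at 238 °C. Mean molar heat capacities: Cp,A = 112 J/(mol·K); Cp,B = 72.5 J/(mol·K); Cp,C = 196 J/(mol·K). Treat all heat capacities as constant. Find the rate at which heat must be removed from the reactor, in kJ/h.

Extent of reaction ξ = 0.356 × 119 = 42.364 mol/min
Reaction term: ξ·ΔH°_rxn = 42.364 × -113 = -4787.1 kJ/min
Sensible, feed 149→25 °C: -2722.5 kJ/min
Outlet flows (mol/min): A 76.636, B 76.636, C 42.364
Sensible, products 25→238 °C: 4780.3 kJ/min
Q = ΔH = -2729.3 kJ/min = -45.489 kW
Heat removed = 163760 kJ/h

Q_out = 164000 kJ/h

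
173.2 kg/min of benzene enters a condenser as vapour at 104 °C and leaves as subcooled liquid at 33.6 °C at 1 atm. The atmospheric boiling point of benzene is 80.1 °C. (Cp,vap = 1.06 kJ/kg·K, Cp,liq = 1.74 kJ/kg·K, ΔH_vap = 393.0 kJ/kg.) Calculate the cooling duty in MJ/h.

vapour 104→80.1 °C: -25.334 kJ/kg
condensation at 80.1 °C: -393 kJ/kg
liquid 80.1→33.6 °C: -80.91 kJ/kg
Δh = -25.334 + -393 + -80.91 = -499.24 kJ/kg
Q = ṁ·Δh = 173.2 kg/min × -499.24 kJ/kg = -86469 kJ/min
|Q| = 1441.2 kW = 5188.1 MJ/h

Q_c = 5190 MJ/h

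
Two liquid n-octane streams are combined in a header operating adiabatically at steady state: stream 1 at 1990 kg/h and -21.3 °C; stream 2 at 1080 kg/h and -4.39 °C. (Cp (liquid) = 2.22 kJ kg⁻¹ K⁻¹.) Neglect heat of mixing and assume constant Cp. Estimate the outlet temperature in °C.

T_out = -15.4 °C

Energy balance with Q = 0: Σ ṁᵢCp,ᵢ(T_out − Tᵢ) = 0
Σ ṁᵢCp,ᵢTᵢ = 1990×2.22×-21.3 + 1080×2.22×-4.39 = -104620
Σ ṁᵢCp,ᵢ = 1990×2.22 + 1080×2.22 = 6815.4
T_out = -104620 / 6815.4 = -15.351 °C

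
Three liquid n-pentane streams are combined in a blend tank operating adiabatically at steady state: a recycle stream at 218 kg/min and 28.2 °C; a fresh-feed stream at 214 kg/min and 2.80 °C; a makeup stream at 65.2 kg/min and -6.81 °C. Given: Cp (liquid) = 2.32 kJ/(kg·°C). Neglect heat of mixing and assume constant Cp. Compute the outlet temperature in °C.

Adiabatic, steady state ⇒ Σ ṁᵢCp,ᵢ(T_out − Tᵢ) = 0
Σ ṁᵢCp,ᵢTᵢ = 218×2.32×28.2 + 214×2.32×2.80 + 65.2×2.32×-6.81 = 14622
Σ ṁᵢCp,ᵢ = 218×2.32 + 214×2.32 + 65.2×2.32 = 1153.5
T_out = 14622 / 1153.5 = 12.677 °C

T_out = 12.7 °C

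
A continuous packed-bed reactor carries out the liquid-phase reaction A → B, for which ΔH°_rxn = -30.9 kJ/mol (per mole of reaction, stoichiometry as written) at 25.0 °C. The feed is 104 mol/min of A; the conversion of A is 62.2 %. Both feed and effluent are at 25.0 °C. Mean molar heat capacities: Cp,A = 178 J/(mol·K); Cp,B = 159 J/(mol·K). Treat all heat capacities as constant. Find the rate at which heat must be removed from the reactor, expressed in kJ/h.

Extent of reaction ξ = 0.622 × 104 = 64.688 mol/min
Reaction term: ξ·ΔH°_rxn = 64.688 × -30.9 = -1998.9 kJ/min
Q = ΔH = -1998.9 kJ/min = -33.314 kW
Heat removed = 119930 kJ/h

Q_out = 120000 kJ/h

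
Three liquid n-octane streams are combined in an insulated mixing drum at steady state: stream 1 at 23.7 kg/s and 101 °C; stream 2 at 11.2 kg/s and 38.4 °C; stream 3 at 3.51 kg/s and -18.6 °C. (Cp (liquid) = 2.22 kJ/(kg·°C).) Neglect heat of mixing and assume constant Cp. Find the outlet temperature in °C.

No heat crosses the boundary, so H_out = H_in.
T_out = Σ ṁᵢCp,ᵢTᵢ / Σ ṁᵢCp,ᵢ
      = 6123.9 / 85.27 = 71.817 °C

T_out = 71.8 °C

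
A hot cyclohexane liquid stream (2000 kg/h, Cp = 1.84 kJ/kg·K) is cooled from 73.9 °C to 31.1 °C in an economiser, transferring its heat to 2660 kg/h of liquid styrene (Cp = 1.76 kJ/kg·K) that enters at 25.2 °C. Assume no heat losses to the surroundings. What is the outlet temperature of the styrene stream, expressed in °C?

T_c,out = 58.8 °C

Heat released by hot stream: Q = 2000 × 1.84 × (73.9 − 31.1) = 157500 kJ/h
Energy balance on cold side (adiabatic exchanger): Q = ṁ_c·Cp_c·(T_c,out − T_c,in)
T_c,out = 25.2 + 157500/(2660 × 1.76) = 58.843 °C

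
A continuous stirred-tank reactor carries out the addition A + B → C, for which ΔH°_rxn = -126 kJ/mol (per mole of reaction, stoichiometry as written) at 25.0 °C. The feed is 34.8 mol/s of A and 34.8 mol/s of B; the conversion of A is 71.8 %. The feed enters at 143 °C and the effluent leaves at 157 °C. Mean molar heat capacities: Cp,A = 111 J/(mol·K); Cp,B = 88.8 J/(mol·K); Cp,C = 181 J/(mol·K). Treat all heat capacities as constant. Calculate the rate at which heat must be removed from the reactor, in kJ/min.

Q_out = 187000 kJ/min

Extent of reaction ξ = 0.718 × 34.8 = 24.986 mol/s
Reaction term: ξ·ΔH°_rxn = 24.986 × -126 = -3148.3 kJ/s
Sensible, feed 143→25 °C: -820.46 kJ/s
Outlet flows (mol/s): A 9.8136, B 9.8136, C 24.986
Sensible, products 25→157 °C: 855.8 kJ/s
Q = ΔH = -3113 kJ/s = -3113 kW
Heat removed = 186780 kJ/min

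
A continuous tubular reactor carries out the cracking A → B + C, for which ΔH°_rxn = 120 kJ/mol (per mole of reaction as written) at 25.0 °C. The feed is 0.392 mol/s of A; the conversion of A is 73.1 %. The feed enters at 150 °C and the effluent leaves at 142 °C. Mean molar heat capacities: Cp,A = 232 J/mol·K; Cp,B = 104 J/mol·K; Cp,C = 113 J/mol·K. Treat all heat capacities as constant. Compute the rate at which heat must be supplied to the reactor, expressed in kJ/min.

Q_in = 1990 kJ/min

Extent of reaction ξ = 0.731 × 0.392 = 0.28655 mol/s
Reaction term: ξ·ΔH°_rxn = 0.28655 × 120 = 34.386 kJ/s
Sensible, feed 150→25 °C: -11.368 kJ/s
Outlet flows (mol/s): A 0.10545, B 0.28655, C 0.28655
Sensible, products 25→142 °C: 10.138 kJ/s
Q = ΔH = 33.156 kJ/s = 33.156 kW
Heat supplied = 1989.3 kJ/min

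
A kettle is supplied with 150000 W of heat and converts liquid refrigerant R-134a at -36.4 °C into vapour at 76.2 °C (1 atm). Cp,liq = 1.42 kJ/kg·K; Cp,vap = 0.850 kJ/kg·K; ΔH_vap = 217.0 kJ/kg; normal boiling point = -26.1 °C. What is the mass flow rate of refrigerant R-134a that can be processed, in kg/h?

Δh = 1.42×(-26.1−-36.4) + 217.0 + 0.850×(76.2−-26.1) = 318.58 kJ/kg
Q = 150000 W = 150 kJ/s = 540000 kJ/h
ṁ = Q/Δh = 540000 / 318.58 = 1695 kg/h

ṁ = 1700 kg/h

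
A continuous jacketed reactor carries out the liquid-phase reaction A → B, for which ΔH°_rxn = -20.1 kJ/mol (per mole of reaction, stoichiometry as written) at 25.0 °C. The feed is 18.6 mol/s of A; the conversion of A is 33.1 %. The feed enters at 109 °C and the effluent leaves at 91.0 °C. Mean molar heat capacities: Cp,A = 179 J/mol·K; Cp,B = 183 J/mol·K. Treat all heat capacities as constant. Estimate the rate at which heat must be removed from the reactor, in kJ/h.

Q_out = 655000 kJ/h

Extent of reaction ξ = 0.331 × 18.6 = 6.1566 mol/s
Reaction term: ξ·ΔH°_rxn = 6.1566 × -20.1 = -123.75 kJ/s
Sensible, feed 109→25 °C: -279.67 kJ/s
Outlet flows (mol/s): A 12.443, B 6.1566
Sensible, products 25→91.0 °C: 221.37 kJ/s
Q = ΔH = -182.05 kJ/s = -182.05 kW
Heat removed = 655390 kJ/h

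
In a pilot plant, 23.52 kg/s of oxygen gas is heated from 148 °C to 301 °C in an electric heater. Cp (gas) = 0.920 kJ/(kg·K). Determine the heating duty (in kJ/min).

Q = 199000 kJ/min

Q = ṁ·Cp·ΔT = 23.52 × 0.920 × (301 − 148) = 3310.7 kJ/s
Heating duty = 198640 kJ/min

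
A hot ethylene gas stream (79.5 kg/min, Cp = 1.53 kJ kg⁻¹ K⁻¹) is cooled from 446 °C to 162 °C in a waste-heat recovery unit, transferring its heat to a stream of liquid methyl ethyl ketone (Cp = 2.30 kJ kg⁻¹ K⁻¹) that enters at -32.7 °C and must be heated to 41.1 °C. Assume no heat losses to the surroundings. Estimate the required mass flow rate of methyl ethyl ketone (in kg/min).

ṁ_c = 204 kg/min

Heat released by hot stream: Q = 79.5 × 1.53 × (446 − 162) = 34544 kJ/min
Energy balance on cold side (adiabatic exchanger): Q = ṁ_c·Cp_c·(T_c,out − T_c,in)
ṁ_c = 34544 / [2.30 × (41.1 − -32.7)] = 203.51 kg/min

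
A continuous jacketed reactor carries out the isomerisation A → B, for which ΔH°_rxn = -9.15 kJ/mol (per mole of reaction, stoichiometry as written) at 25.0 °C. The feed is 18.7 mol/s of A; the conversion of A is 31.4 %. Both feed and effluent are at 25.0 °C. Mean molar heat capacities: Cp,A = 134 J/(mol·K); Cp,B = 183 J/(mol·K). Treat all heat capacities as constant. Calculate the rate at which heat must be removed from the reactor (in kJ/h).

Extent of reaction ξ = 0.314 × 18.7 = 5.8718 mol/s
Reaction term: ξ·ΔH°_rxn = 5.8718 × -9.15 = -53.727 kJ/s
Q = ΔH = -53.727 kJ/s = -53.727 kW
Heat removed = 193420 kJ/h

Q_out = 193000 kJ/h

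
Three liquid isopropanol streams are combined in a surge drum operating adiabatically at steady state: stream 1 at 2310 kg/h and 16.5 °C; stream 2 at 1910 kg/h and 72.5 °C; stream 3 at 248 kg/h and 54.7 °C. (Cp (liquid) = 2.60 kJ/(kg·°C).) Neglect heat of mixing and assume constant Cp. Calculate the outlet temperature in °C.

T_out = 42.6 °C

Energy balance with Q = 0: Σ ṁᵢCp,ᵢ(T_out − Tᵢ) = 0
T_out = Σ ṁᵢCp,ᵢTᵢ / Σ ṁᵢCp,ᵢ
      = 494400 / 11617 = 42.559 °C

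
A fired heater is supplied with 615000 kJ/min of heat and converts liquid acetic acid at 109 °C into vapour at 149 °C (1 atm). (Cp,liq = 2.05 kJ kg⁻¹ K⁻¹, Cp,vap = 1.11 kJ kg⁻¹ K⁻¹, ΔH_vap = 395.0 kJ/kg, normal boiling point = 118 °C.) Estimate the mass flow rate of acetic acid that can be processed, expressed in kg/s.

ṁ = 22.9 kg/s

Δh = 2.05×(118−109) + 395.0 + 1.11×(149−118) = 447.86 kJ/kg
Q = 615000 kJ/min = 10250 kJ/s = 10250 kJ/s
ṁ = Q/Δh = 10250 / 447.86 = 22.887 kg/s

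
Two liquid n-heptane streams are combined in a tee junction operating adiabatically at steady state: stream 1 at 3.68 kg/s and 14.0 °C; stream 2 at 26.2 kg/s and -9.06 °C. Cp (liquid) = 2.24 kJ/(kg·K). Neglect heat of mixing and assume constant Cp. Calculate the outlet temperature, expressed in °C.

No heat crosses the boundary, so H_out = H_in.
T_out = Σ ṁᵢCp,ᵢTᵢ / Σ ṁᵢCp,ᵢ
      = -416.31 / 66.931 = -6.2199 °C

T_out = -6.22 °C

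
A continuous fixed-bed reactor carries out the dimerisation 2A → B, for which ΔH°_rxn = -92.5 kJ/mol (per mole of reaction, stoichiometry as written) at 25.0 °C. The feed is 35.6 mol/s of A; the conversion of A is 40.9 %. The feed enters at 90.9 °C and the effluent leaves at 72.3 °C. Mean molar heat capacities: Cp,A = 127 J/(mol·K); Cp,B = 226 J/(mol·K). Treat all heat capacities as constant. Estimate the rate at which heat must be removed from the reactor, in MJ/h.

Q_out = 2760 MJ/h

Extent of reaction ξ = 0.409 × 35.6 / 2 = 7.2802 mol/s
Reaction term: ξ·ΔH°_rxn = 7.2802 × -92.5 = -673.42 kJ/s
Sensible, feed 90.9→25 °C: -297.95 kJ/s
Outlet flows (mol/s): A 21.04, B 7.2802
Sensible, products 25→72.3 °C: 204.21 kJ/s
Q = ΔH = -767.15 kJ/s = -767.15 kW
Heat removed = 2761.8 MJ/h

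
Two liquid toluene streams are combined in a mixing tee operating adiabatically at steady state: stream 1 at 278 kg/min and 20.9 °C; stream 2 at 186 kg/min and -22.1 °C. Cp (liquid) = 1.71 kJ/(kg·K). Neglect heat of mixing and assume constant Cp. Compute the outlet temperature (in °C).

No heat crosses the boundary, so H_out = H_in.
Σ ṁᵢCp,ᵢTᵢ = 278×1.71×20.9 + 186×1.71×-22.1 = 2906.3
Σ ṁᵢCp,ᵢ = 278×1.71 + 186×1.71 = 793.44
T_out = 2906.3 / 793.44 = 3.6629 °C

T_out = 3.66 °C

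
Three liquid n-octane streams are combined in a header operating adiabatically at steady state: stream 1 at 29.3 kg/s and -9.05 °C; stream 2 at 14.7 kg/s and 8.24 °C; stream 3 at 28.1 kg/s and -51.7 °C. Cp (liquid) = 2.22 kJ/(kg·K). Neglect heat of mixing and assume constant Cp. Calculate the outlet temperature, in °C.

No heat crosses the boundary, so H_out = H_in.
Σ ṁᵢCp,ᵢTᵢ = 29.3×2.22×-9.05 + 14.7×2.22×8.24 + 28.1×2.22×-51.7 = -3544.9
Σ ṁᵢCp,ᵢ = 29.3×2.22 + 14.7×2.22 + 28.1×2.22 = 160.06
T_out = -3544.9 / 160.06 = -22.147 °C

T_out = -22.1 °C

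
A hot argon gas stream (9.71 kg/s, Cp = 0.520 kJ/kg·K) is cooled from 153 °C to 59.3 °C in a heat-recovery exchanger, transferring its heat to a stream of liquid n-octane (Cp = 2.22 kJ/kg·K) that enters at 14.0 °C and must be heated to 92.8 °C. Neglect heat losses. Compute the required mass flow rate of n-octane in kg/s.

Heat released by hot stream: Q = 9.71 × 0.520 × (153 − 59.3) = 473.11 kJ/s
Energy balance on cold side (adiabatic exchanger): Q = ṁ_c·Cp_c·(T_c,out − T_c,in)
ṁ_c = 473.11 / [2.22 × (92.8 − 14.0)] = 2.7045 kg/s

ṁ_c = 2.70 kg/s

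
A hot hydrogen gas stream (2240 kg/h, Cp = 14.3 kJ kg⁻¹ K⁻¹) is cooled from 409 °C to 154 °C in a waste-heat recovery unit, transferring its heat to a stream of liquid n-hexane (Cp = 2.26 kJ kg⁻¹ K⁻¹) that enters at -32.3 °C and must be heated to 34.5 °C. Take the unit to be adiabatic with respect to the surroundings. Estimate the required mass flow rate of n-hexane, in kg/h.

Heat released by hot stream: Q = 2240 × 14.3 × (409 − 154) = 8.1682e+06 kJ/h
Energy balance on cold side (adiabatic exchanger): Q = ṁ_c·Cp_c·(T_c,out − T_c,in)
ṁ_c = 8.1682e+06 / [2.26 × (34.5 − -32.3)] = 54105 kg/h

ṁ_c = 54100 kg/h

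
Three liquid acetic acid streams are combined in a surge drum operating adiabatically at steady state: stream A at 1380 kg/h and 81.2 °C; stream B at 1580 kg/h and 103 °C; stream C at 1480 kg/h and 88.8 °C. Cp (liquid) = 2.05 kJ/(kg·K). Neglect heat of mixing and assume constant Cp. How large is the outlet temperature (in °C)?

T_out = 91.5 °C

No heat crosses the boundary, so H_out = H_in.
Σ ṁᵢCp,ᵢTᵢ = 1380×2.05×81.2 + 1580×2.05×103 + 1480×2.05×88.8 = 832750
Σ ṁᵢCp,ᵢ = 1380×2.05 + 1580×2.05 + 1480×2.05 = 9102
T_out = 832750 / 9102 = 91.491 °C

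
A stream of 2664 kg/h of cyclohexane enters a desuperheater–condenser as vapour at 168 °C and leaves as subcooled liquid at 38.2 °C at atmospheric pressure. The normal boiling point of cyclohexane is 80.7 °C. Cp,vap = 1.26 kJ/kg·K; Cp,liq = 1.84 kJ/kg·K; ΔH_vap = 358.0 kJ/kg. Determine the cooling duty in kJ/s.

Q_c = 404 kJ/s

vapour 168→80.7 °C: -110 kJ/kg
condensation at 80.7 °C: -358 kJ/kg
liquid 80.7→38.2 °C: -78.2 kJ/kg
Δh = -110 + -358 + -78.2 = -546.2 kJ/kg
Q = ṁ·Δh = 2664 kg/h × -546.2 kJ/kg = -1.4551e+06 kJ/h
|Q| = 404.19 kW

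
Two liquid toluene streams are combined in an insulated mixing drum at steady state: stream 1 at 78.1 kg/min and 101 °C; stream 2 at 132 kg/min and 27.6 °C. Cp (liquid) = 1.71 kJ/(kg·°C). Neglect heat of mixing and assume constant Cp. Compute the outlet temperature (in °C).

Adiabatic, steady state ⇒ Σ ṁᵢCp,ᵢ(T_out − Tᵢ) = 0
Σ ṁᵢCp,ᵢTᵢ = 78.1×1.71×101 + 132×1.71×27.6 = 19719
Σ ṁᵢCp,ᵢ = 78.1×1.71 + 132×1.71 = 359.27
T_out = 19719 / 359.27 = 54.885 °C

T_out = 54.9 °C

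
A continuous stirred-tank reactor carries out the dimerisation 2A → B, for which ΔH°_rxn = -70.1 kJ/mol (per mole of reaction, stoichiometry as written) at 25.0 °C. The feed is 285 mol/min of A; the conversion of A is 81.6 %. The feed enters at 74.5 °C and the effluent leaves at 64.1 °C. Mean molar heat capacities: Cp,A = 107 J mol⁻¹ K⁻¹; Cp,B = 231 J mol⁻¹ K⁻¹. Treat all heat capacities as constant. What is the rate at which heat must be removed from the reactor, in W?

Q_out = 140000 W

Extent of reaction ξ = 0.816 × 285 / 2 = 116.28 mol/min
Reaction term: ξ·ΔH°_rxn = 116.28 × -70.1 = -8151.2 kJ/min
Sensible, feed 74.5→25 °C: -1509.5 kJ/min
Outlet flows (mol/min): A 52.44, B 116.28
Sensible, products 25→64.1 °C: 1269.6 kJ/min
Q = ΔH = -8391.1 kJ/min = -139.85 kW
Heat removed = 139850 W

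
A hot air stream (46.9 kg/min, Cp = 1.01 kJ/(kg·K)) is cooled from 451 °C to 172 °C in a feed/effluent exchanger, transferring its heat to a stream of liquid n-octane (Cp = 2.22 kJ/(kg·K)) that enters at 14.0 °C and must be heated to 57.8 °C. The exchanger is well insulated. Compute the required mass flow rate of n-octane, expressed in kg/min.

Heat released by hot stream: Q = 46.9 × 1.01 × (451 − 172) = 13216 kJ/min
Energy balance on cold side (adiabatic exchanger): Q = ṁ_c·Cp_c·(T_c,out − T_c,in)
ṁ_c = 13216 / [2.22 × (57.8 − 14.0)] = 135.92 kg/min

ṁ_c = 136 kg/min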